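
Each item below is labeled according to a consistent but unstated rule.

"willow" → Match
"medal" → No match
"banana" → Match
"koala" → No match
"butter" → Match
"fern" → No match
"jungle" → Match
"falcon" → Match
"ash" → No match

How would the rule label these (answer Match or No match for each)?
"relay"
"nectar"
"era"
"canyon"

The rule appears to be: length 6.
"relay" — length 5, hence No match.
"nectar" — length 6, hence Match.
"era" — length 3, hence No match.
"canyon" — length 6, hence Match.

No match, Match, No match, Match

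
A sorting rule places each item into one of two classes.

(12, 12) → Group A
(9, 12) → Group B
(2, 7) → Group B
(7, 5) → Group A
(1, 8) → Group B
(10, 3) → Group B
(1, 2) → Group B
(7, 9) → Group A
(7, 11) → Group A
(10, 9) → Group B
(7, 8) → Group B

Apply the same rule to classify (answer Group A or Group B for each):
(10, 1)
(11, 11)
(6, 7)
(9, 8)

Group B, Group A, Group B, Group B

Every 'Group A' example satisfies: sum is even. None of the 'Group B' examples do.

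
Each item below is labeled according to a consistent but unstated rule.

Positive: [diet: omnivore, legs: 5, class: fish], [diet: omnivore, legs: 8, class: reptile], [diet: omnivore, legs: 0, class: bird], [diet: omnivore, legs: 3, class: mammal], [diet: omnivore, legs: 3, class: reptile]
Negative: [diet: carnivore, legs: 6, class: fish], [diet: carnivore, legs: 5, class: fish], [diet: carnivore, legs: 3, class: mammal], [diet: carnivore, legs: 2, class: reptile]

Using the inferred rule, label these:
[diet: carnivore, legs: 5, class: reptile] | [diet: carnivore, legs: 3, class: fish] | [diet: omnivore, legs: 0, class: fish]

Every 'Positive' example satisfies: diet is omnivore. None of the 'Negative' examples do.
[diet: carnivore, legs: 5, class: reptile]: diet is carnivore — fails this test, so Negative. [diet: carnivore, legs: 3, class: fish]: diet is carnivore — fails this test, so Negative. [diet: omnivore, legs: 0, class: fish]: diet is omnivore — satisfies this, so Positive.

Negative, Negative, Positive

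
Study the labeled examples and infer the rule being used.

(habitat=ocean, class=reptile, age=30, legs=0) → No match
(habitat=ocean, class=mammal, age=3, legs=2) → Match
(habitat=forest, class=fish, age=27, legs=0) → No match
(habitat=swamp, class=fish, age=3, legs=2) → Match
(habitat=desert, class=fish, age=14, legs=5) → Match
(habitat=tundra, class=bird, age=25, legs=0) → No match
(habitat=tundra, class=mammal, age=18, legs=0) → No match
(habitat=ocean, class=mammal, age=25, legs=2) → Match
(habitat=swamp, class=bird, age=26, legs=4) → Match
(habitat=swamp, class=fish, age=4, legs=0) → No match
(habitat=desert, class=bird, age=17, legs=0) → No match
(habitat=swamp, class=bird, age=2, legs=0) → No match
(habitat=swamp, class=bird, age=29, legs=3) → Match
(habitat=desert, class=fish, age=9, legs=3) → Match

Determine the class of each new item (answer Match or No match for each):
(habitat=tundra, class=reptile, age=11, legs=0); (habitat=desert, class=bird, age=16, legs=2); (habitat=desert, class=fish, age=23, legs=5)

No match, Match, Match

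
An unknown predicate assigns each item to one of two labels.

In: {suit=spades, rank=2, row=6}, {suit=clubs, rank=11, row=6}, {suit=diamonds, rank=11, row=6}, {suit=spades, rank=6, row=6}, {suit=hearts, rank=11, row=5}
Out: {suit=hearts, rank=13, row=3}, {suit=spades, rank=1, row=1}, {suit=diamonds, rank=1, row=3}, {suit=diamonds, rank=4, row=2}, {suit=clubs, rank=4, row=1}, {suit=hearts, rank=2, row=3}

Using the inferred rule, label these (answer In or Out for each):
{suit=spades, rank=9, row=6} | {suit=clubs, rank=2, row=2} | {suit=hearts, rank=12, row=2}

In, Out, Out

The pattern is that an item is 'In' exactly when: row ≥ 5.
{suit=spades, rank=9, row=6}: row = 6, satisfies this → In.
{suit=clubs, rank=2, row=2}: row = 2, doesn't match → Out.
{suit=hearts, rank=12, row=2}: row = 2, doesn't match → Out.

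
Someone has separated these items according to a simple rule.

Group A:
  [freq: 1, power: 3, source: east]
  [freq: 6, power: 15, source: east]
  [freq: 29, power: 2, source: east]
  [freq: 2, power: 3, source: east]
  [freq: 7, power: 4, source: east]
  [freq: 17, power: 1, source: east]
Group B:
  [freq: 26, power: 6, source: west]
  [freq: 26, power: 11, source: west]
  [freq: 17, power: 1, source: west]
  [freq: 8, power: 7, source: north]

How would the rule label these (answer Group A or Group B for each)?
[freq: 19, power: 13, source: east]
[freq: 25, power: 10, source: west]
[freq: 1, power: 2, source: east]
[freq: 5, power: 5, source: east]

Group A, Group B, Group A, Group A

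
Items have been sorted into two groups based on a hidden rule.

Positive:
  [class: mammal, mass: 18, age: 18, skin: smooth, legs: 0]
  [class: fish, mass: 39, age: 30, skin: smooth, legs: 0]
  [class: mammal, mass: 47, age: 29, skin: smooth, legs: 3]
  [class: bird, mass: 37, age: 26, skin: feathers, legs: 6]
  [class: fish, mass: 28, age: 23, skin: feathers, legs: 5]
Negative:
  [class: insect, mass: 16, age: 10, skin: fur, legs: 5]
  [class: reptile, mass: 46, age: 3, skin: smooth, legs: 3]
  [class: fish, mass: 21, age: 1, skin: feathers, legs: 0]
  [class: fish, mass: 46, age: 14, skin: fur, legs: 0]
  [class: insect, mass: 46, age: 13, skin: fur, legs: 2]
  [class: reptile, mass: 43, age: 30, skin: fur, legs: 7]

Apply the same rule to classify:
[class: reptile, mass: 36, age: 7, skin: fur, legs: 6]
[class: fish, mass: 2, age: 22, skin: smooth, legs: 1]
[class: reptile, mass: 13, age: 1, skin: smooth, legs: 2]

The simplest hypothesis consistent with all the labels is: legs ≤ 6 AND age ≥ 18.
[class: reptile, mass: 36, age: 7, skin: fur, legs: 6]: legs = 6, age = 7 — doesn't qualify, so Negative.
[class: fish, mass: 2, age: 22, skin: smooth, legs: 1]: legs = 1, age = 22 — checks out, so Positive.
[class: reptile, mass: 13, age: 1, skin: smooth, legs: 2]: legs = 2, age = 1 — doesn't qualify, so Negative.

Negative, Positive, Negative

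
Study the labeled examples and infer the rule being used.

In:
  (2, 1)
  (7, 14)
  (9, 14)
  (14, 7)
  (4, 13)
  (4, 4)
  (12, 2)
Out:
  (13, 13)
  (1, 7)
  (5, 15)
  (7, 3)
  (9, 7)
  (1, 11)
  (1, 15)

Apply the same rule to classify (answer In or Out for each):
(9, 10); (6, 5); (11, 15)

In, In, Out

The distinguishing property — product is even — holds for all the 'In' cases and none of the 'Out' cases.
(9, 10) → 9·10 = 90 → In.
(6, 5) → 6·5 = 30 → In.
(11, 15) → 11·15 = 165 → Out.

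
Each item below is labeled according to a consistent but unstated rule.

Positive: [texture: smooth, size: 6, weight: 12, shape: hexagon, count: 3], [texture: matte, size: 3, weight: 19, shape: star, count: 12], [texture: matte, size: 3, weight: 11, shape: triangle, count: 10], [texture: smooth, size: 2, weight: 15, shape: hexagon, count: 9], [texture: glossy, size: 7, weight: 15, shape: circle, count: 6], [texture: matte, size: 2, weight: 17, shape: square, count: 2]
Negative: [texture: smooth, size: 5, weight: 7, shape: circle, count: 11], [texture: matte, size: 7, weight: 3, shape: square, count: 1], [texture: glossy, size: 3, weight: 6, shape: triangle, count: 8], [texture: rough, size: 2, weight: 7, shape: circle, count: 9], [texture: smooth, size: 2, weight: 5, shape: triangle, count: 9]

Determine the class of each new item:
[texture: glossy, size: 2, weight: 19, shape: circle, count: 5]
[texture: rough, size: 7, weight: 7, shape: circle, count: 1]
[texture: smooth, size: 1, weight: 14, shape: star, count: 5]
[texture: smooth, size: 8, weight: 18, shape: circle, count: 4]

Positive, Negative, Positive, Positive

The classifier is using: weight ≥ 11.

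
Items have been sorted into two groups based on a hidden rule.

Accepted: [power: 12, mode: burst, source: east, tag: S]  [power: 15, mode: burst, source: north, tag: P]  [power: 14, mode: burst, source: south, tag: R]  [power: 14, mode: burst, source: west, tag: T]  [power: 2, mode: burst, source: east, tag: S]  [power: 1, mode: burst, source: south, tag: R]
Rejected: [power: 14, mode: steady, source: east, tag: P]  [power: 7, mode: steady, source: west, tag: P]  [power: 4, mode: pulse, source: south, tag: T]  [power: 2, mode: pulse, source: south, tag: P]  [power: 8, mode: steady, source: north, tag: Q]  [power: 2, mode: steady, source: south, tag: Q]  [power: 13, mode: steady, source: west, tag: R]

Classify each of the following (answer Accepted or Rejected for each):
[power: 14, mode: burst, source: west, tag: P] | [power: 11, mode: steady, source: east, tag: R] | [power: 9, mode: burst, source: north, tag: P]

One predicate separates the groups cleanly: mode is burst.
[power: 14, mode: burst, source: west, tag: P]: Accepted (mode is burst).
[power: 11, mode: steady, source: east, tag: R]: Rejected (mode is steady).
[power: 9, mode: burst, source: north, tag: P]: Accepted (mode is burst).

Accepted, Rejected, Accepted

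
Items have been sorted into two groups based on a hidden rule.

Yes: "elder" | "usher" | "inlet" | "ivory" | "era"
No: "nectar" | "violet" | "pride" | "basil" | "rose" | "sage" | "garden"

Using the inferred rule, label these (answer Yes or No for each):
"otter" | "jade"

Yes, No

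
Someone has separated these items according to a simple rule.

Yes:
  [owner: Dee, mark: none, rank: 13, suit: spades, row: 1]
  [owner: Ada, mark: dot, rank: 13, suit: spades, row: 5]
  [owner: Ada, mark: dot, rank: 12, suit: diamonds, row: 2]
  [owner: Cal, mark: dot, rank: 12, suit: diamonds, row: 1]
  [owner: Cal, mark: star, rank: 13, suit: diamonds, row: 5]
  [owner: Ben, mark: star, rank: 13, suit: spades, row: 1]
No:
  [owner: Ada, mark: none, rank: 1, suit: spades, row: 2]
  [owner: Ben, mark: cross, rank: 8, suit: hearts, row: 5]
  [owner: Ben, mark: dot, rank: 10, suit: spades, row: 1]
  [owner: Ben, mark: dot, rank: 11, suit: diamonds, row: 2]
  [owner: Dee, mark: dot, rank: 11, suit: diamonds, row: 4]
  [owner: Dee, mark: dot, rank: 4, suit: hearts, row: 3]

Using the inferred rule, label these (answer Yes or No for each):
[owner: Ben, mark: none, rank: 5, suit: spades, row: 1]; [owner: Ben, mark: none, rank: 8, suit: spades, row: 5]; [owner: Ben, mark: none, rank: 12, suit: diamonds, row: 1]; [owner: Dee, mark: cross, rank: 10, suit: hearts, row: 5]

Every 'Yes' example satisfies: rank ≥ 12. None of the 'No' examples do.
[owner: Ben, mark: none, rank: 5, suit: spades, row: 1] — rank = 5, hence No.
[owner: Ben, mark: none, rank: 8, suit: spades, row: 5] — rank = 8, hence No.
[owner: Ben, mark: none, rank: 12, suit: diamonds, row: 1] — rank = 12, hence Yes.
[owner: Dee, mark: cross, rank: 10, suit: hearts, row: 5] — rank = 10, hence No.

No, No, Yes, No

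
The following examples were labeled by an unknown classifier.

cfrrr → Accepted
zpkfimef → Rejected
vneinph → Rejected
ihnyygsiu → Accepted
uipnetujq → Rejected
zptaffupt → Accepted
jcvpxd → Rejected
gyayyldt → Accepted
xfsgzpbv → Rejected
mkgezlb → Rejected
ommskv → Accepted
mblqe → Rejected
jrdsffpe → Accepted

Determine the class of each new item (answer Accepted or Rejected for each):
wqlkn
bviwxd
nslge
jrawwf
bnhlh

Rejected, Rejected, Rejected, Accepted, Rejected

A rule that fits every label: has a double letter — true of each 'Accepted' example, false of each 'Rejected' one.
wqlkn → no doubled letter → Rejected. bviwxd → no doubled letter → Rejected. nslge → no doubled letter → Rejected. jrawwf → 'ww' doubled → Accepted. bnhlh → no doubled letter → Rejected.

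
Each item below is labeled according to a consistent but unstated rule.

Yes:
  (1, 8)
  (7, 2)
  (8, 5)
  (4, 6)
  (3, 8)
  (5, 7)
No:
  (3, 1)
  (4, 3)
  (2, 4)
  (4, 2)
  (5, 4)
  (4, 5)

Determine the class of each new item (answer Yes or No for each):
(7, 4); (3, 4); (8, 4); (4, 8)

Yes, No, Yes, Yes

The rule appears to be: max ≥ 6.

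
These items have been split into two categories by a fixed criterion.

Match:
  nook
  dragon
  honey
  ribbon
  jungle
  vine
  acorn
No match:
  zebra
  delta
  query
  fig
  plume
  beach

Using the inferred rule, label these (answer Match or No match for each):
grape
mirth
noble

No match, No match, Match

The simplest hypothesis consistent with all the labels is: contains 'n'.
grape: No match (no 'n'). mirth: No match (no 'n'). noble: Match (has 'n').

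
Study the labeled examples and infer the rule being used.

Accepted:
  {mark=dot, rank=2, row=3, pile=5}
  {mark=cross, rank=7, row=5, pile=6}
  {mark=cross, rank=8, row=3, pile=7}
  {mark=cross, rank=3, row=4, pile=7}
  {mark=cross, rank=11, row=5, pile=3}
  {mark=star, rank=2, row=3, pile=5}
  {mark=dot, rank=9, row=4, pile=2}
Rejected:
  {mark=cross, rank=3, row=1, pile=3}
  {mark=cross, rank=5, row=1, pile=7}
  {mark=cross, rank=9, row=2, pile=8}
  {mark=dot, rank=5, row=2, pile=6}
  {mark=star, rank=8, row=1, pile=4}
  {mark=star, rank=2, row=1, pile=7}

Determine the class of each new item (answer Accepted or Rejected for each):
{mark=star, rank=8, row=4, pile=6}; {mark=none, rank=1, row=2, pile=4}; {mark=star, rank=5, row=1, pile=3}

Accepted, Rejected, Rejected

The pattern is that an item is 'Accepted' exactly when: row ≥ 3.
{mark=star, rank=8, row=4, pile=6} — row = 4, hence Accepted.
{mark=none, rank=1, row=2, pile=4} — row = 2, hence Rejected.
{mark=star, rank=5, row=1, pile=3} — row = 1, hence Rejected.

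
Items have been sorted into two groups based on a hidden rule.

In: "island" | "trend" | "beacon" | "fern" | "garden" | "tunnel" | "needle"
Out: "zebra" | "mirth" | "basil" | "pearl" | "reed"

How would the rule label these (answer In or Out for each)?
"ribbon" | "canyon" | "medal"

In, In, Out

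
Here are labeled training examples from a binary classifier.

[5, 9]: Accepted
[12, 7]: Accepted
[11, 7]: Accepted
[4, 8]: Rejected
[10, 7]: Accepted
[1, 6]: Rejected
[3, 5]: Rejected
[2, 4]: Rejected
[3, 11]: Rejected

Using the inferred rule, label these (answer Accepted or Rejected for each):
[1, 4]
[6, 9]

The rule appears to be: first ≥ 5.

Rejected, Accepted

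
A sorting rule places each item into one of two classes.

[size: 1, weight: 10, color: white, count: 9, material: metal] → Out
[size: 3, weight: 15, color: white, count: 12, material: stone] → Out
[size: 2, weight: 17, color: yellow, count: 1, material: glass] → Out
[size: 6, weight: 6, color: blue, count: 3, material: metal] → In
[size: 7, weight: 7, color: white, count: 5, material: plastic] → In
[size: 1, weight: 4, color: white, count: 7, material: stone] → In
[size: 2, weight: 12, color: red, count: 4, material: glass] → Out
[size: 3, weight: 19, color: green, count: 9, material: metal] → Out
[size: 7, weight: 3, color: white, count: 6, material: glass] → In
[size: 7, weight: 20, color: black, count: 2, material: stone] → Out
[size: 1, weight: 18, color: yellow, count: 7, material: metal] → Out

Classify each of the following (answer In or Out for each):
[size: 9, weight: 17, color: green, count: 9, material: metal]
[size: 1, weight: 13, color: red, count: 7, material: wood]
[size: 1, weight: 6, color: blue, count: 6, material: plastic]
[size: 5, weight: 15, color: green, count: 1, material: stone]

The simplest hypothesis consistent with all the labels is: weight ≤ 7.
[size: 9, weight: 17, color: green, count: 9, material: metal]: weight = 17 — lacks this property, so Out.
[size: 1, weight: 13, color: red, count: 7, material: wood]: weight = 13 — lacks this property, so Out.
[size: 1, weight: 6, color: blue, count: 6, material: plastic]: weight = 6 — checks out, so In.
[size: 5, weight: 15, color: green, count: 1, material: stone]: weight = 15 — lacks this property, so Out.

Out, Out, In, Out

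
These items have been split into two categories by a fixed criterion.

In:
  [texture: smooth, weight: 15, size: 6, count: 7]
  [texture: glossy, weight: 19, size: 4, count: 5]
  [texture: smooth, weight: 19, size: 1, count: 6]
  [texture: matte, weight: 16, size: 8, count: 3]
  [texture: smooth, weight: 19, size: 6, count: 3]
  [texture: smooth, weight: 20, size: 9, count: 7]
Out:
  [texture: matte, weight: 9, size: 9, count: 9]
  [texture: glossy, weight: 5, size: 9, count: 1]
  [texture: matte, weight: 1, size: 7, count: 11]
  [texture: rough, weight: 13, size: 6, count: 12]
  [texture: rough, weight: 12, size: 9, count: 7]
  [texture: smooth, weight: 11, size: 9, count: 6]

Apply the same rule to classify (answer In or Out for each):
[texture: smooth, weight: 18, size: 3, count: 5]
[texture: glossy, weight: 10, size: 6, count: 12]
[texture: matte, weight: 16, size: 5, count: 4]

In, Out, In

Every 'In' example satisfies: weight ≥ 15. None of the 'Out' examples do.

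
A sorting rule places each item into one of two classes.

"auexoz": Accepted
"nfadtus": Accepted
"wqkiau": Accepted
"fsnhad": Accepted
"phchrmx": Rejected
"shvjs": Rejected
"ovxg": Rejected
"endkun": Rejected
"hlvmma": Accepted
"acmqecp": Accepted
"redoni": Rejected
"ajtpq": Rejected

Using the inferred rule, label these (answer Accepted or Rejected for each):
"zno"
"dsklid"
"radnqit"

Every 'Accepted' example satisfies: length ≥ 6 AND contains 'a'. None of the 'Rejected' examples do.
"zno": Rejected (length 3, no 'a').
"dsklid": Rejected (length 6, no 'a').
"radnqit": Accepted (length 7, has 'a').

Rejected, Rejected, Accepted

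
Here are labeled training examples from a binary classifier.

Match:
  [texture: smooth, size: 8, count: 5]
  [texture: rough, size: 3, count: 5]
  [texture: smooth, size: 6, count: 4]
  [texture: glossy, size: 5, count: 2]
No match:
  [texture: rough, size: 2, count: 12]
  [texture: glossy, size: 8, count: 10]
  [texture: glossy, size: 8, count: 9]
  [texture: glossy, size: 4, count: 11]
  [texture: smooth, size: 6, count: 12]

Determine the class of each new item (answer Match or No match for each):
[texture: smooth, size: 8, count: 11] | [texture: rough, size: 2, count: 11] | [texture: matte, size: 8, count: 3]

No match, No match, Match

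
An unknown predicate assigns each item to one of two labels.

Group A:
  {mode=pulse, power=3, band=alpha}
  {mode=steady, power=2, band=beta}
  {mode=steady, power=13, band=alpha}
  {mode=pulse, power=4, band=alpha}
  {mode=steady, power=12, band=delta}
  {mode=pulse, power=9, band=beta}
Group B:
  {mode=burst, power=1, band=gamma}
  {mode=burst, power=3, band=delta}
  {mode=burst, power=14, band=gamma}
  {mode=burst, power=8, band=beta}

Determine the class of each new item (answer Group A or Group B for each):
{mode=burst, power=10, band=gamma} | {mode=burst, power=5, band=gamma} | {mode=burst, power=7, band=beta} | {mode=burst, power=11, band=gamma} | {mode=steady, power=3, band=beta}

Rule: mode is not burst. This holds for each 'Group A' example and fails for each 'Group B' one.
{mode=burst, power=10, band=gamma} → mode is burst → Group B. {mode=burst, power=5, band=gamma} → mode is burst → Group B. {mode=burst, power=7, band=beta} → mode is burst → Group B. {mode=burst, power=11, band=gamma} → mode is burst → Group B. {mode=steady, power=3, band=beta} → mode is steady → Group A.

Group B, Group B, Group B, Group B, Group A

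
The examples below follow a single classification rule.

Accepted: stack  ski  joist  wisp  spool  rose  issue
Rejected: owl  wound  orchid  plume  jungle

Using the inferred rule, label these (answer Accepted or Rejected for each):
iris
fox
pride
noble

Accepted, Rejected, Rejected, Rejected

The distinguishing property — contains 's' — holds for all the 'Accepted' cases and none of the 'Rejected' cases.
iris: Accepted (has 's').
fox: Rejected (no 's').
pride: Rejected (no 's').
noble: Rejected (no 's').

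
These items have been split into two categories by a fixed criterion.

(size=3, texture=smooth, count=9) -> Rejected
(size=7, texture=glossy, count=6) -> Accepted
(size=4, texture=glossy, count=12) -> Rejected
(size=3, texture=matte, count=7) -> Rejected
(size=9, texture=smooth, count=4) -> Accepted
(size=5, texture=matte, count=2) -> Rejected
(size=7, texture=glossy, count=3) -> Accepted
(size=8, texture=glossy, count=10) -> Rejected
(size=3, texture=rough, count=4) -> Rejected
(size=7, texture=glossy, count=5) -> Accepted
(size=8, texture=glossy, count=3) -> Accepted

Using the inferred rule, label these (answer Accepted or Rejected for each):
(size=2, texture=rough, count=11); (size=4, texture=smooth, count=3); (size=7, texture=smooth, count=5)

Rejected, Rejected, Accepted

The distinguishing property — size ≥ 7 AND count ≤ 6 — holds for all the 'Accepted' cases and none of the 'Rejected' cases.
(size=2, texture=rough, count=11): Rejected (size = 2, count = 11). (size=4, texture=smooth, count=3): Rejected (size = 4, count = 3). (size=7, texture=smooth, count=5): Accepted (size = 7, count = 5).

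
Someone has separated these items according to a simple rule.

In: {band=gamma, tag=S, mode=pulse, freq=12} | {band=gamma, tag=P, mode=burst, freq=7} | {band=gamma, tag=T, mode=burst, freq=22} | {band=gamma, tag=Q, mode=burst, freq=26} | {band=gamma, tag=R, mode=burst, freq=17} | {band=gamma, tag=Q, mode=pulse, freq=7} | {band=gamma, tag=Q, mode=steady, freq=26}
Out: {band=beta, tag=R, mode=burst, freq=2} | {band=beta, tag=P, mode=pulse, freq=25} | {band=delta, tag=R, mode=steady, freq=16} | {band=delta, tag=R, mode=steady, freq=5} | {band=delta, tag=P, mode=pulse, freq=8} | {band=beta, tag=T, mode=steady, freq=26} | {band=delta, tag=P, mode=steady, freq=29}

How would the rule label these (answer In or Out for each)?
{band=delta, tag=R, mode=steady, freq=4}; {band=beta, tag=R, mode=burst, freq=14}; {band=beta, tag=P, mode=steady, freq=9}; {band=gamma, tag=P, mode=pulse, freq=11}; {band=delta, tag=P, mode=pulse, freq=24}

The common property of the 'In' items is: band is gamma. No 'Out' item has it.

Out, Out, Out, In, Out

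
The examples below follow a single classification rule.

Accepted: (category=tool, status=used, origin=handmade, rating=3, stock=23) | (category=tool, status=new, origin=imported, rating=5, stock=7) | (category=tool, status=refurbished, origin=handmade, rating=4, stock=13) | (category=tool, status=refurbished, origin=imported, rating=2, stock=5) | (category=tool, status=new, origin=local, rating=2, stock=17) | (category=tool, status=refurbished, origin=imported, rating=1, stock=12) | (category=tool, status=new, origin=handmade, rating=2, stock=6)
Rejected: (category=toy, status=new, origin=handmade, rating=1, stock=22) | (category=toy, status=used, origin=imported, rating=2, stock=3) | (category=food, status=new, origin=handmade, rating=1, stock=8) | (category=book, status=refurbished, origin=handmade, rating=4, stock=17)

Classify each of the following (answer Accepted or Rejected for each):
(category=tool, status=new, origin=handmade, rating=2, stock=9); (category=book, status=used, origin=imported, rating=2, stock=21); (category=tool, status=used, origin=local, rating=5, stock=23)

All 'Accepted' examples share one property — category is tool — and every 'Rejected' example lacks it.
(category=tool, status=new, origin=handmade, rating=2, stock=9): category is tool — has this property, so Accepted. (category=book, status=used, origin=imported, rating=2, stock=21): category is book — does not satisfy this, so Rejected. (category=tool, status=used, origin=local, rating=5, stock=23): category is tool — has this property, so Accepted.

Accepted, Rejected, Accepted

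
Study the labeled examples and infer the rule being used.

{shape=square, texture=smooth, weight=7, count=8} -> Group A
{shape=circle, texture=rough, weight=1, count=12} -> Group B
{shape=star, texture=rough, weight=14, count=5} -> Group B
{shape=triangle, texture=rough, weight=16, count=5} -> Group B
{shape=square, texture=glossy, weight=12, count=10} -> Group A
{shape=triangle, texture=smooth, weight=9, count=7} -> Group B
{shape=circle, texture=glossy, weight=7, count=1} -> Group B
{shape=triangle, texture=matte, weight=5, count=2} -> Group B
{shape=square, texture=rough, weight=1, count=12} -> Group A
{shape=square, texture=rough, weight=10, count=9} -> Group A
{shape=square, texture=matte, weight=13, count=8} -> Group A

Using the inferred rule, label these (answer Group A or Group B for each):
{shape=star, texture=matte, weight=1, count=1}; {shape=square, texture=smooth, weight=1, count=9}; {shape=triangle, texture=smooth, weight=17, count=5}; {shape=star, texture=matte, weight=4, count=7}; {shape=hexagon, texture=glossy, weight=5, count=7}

All 'Group A' examples share one property — shape is square — and every 'Group B' example lacks it.
{shape=star, texture=matte, weight=1, count=1} — shape is star, hence Group B. {shape=square, texture=smooth, weight=1, count=9} — shape is square, hence Group A. {shape=triangle, texture=smooth, weight=17, count=5} — shape is triangle, hence Group B. {shape=star, texture=matte, weight=4, count=7} — shape is star, hence Group B. {shape=hexagon, texture=glossy, weight=5, count=7} — shape is hexagon, hence Group B.

Group B, Group A, Group B, Group B, Group B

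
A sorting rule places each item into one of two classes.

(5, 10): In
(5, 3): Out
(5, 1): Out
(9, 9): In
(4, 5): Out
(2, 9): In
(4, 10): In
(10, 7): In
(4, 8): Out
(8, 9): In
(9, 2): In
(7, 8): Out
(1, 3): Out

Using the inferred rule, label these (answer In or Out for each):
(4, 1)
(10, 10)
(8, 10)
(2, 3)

A rule that fits every label: max ≥ 9 — true of each 'In' example, false of each 'Out' one.

Out, In, In, Out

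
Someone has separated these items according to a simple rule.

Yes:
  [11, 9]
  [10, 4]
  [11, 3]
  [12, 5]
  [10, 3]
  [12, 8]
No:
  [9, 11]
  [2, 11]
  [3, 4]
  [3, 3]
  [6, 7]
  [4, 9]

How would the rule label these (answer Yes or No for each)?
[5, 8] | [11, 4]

No, Yes

The simplest hypothesis consistent with all the labels is: first > second.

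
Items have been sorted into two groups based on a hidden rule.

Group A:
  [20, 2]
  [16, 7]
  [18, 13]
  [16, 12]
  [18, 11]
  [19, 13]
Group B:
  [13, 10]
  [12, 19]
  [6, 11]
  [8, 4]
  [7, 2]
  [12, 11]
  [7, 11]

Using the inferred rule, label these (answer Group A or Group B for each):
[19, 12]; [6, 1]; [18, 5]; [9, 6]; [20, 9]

One predicate separates the groups cleanly: first ≥ 16.
[19, 12]: first 19 — has this property, so Group A.
[6, 1]: first 6 — doesn't match, so Group B.
[18, 5]: first 18 — has this property, so Group A.
[9, 6]: first 9 — doesn't match, so Group B.
[20, 9]: first 20 — has this property, so Group A.

Group A, Group B, Group A, Group B, Group A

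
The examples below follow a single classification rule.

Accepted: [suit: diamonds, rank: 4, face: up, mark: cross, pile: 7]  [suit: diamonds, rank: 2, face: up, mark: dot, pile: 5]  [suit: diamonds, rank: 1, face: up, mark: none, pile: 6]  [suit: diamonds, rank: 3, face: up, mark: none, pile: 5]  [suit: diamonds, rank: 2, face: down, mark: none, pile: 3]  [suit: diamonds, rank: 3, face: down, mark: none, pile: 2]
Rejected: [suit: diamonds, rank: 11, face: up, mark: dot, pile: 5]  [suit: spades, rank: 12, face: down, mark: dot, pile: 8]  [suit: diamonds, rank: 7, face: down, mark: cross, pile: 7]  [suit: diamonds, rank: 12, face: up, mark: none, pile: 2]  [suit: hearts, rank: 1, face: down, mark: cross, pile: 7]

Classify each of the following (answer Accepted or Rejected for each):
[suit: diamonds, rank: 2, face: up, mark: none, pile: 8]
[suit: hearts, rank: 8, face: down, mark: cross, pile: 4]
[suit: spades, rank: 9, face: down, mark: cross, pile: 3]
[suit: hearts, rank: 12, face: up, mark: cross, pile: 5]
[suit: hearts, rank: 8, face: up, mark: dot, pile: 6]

Accepted, Rejected, Rejected, Rejected, Rejected

The common property of the 'Accepted' items is: suit is diamonds AND rank ≤ 4. No 'Rejected' item has it.
[suit: diamonds, rank: 2, face: up, mark: none, pile: 8]: suit is diamonds, rank = 2 — meets the rule, so Accepted.
[suit: hearts, rank: 8, face: down, mark: cross, pile: 4]: suit is hearts, rank = 8 — fails the rule, so Rejected.
[suit: spades, rank: 9, face: down, mark: cross, pile: 3]: suit is spades, rank = 9 — fails the rule, so Rejected.
[suit: hearts, rank: 12, face: up, mark: cross, pile: 5]: suit is hearts, rank = 12 — fails the rule, so Rejected.
[suit: hearts, rank: 8, face: up, mark: dot, pile: 6]: suit is hearts, rank = 8 — fails the rule, so Rejected.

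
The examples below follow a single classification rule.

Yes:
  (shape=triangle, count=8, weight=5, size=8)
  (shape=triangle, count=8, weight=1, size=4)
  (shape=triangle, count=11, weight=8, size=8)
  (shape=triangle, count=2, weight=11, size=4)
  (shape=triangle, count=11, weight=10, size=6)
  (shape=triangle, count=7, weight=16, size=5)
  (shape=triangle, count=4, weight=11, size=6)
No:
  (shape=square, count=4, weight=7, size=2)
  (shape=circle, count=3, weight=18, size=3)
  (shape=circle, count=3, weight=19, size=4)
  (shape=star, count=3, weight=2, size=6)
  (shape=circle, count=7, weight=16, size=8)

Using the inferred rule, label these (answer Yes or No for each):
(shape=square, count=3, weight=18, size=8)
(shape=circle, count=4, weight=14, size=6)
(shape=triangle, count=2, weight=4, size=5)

No, No, Yes

The classifier is using: shape is triangle.
(shape=square, count=3, weight=18, size=8): shape is square — does not fit, so No. (shape=circle, count=4, weight=14, size=6): shape is circle — does not fit, so No. (shape=triangle, count=2, weight=4, size=5): shape is triangle — matches, so Yes.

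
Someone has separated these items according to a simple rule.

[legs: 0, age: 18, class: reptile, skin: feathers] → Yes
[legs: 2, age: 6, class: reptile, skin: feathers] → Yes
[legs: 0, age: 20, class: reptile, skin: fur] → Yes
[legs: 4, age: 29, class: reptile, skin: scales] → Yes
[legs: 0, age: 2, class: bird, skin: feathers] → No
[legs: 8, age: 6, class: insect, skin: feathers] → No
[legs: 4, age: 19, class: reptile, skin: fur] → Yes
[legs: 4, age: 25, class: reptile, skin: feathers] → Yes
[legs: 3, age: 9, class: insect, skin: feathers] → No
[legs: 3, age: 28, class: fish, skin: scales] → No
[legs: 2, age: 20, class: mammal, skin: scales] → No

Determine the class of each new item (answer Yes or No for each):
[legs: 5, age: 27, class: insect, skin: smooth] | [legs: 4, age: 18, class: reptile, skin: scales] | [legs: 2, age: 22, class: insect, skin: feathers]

The simplest hypothesis consistent with all the labels is: class is reptile.
[legs: 5, age: 27, class: insect, skin: smooth]: class is insect — fails the rule, so No.
[legs: 4, age: 18, class: reptile, skin: scales]: class is reptile — meets the rule, so Yes.
[legs: 2, age: 22, class: insect, skin: feathers]: class is insect — fails the rule, so No.

No, Yes, No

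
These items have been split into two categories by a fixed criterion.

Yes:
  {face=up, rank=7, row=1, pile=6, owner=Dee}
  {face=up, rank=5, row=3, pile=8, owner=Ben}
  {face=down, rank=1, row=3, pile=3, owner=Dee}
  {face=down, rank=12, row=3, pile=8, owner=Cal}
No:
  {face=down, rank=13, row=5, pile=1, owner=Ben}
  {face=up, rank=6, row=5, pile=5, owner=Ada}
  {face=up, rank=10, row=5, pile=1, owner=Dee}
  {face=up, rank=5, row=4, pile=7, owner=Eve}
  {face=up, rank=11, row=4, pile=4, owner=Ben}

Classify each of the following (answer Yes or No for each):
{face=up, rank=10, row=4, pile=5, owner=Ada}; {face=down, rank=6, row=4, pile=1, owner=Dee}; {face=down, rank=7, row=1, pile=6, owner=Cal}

The classifier is using: row ≤ 3.
{face=up, rank=10, row=4, pile=5, owner=Ada}: row = 4 — doesn't match, so No.
{face=down, rank=6, row=4, pile=1, owner=Dee}: row = 4 — doesn't match, so No.
{face=down, rank=7, row=1, pile=6, owner=Cal}: row = 1 — passes, so Yes.

No, No, Yes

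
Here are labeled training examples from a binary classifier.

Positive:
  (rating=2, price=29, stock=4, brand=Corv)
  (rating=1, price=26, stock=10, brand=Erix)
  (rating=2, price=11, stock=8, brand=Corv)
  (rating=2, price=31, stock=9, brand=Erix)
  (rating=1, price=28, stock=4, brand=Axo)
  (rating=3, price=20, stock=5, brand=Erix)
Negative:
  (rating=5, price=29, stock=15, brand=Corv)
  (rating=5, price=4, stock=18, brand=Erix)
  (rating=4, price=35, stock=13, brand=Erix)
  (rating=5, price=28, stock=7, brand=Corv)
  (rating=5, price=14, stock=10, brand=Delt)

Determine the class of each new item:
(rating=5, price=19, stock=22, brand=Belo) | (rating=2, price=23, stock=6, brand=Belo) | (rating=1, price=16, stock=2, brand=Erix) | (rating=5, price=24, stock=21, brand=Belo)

Negative, Positive, Positive, Negative

The distinguishing property — rating ≤ 3 — holds for all the 'Positive' cases and none of the 'Negative' cases.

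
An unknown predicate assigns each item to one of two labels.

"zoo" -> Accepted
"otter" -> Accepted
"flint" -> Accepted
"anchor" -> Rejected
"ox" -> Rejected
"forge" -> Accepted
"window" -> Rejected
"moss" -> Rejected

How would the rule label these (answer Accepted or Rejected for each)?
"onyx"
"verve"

Rejected, Accepted

The classifier is using: odd length.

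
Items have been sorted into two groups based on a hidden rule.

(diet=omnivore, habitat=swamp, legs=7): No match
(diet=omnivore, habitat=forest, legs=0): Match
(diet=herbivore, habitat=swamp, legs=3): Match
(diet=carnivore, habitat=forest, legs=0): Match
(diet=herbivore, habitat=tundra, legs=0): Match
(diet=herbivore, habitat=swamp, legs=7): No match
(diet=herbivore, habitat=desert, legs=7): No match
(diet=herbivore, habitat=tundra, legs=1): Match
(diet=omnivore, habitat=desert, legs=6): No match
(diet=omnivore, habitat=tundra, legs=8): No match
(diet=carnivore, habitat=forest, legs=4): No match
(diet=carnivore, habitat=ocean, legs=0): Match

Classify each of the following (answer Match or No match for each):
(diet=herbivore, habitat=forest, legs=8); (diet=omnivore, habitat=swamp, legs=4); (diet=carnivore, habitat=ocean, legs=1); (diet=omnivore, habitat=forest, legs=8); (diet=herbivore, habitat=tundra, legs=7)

The rule appears to be: legs ≤ 3.
(diet=herbivore, habitat=forest, legs=8): No match (legs = 8). (diet=omnivore, habitat=swamp, legs=4): No match (legs = 4). (diet=carnivore, habitat=ocean, legs=1): Match (legs = 1). (diet=omnivore, habitat=forest, legs=8): No match (legs = 8). (diet=herbivore, habitat=tundra, legs=7): No match (legs = 7).

No match, No match, Match, No match, No match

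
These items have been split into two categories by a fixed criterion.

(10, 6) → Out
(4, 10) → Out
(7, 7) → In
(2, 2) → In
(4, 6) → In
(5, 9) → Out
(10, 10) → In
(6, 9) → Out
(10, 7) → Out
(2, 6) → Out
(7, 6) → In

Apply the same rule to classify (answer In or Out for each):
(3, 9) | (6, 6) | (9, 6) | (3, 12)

Out, In, Out, Out

A rule that fits every label: |first − second| ≤ 2 — true of each 'In' example, false of each 'Out' one.
(3, 9) → |3−9| = 6 → Out.
(6, 6) → |6−6| = 0 → In.
(9, 6) → |9−6| = 3 → Out.
(3, 12) → |3−12| = 9 → Out.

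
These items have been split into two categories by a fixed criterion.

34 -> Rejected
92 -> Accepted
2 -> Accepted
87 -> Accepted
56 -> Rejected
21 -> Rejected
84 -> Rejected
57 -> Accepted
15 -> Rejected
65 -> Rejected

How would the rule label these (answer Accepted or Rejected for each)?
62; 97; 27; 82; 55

Accepted, Accepted, Accepted, Accepted, Rejected

One predicate separates the groups cleanly: ≡ 2 (mod 5).
62 → 62 mod 5 = 2 → Accepted. 97 → 97 mod 5 = 2 → Accepted. 27 → 27 mod 5 = 2 → Accepted. 82 → 82 mod 5 = 2 → Accepted. 55 → 55 mod 5 = 0 → Rejected.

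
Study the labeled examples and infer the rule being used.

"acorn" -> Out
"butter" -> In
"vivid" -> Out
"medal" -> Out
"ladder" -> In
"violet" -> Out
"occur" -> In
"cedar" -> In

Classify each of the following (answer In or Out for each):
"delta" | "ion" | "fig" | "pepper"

Looking at the examples, the only property every 'In' case has and every 'Out' case lacks is: ends with 'r'.
"delta" → ends with 'a' → Out. "ion" → ends with 'n' → Out. "fig" → ends with 'g' → Out. "pepper" → ends with 'r' → In.

Out, Out, Out, In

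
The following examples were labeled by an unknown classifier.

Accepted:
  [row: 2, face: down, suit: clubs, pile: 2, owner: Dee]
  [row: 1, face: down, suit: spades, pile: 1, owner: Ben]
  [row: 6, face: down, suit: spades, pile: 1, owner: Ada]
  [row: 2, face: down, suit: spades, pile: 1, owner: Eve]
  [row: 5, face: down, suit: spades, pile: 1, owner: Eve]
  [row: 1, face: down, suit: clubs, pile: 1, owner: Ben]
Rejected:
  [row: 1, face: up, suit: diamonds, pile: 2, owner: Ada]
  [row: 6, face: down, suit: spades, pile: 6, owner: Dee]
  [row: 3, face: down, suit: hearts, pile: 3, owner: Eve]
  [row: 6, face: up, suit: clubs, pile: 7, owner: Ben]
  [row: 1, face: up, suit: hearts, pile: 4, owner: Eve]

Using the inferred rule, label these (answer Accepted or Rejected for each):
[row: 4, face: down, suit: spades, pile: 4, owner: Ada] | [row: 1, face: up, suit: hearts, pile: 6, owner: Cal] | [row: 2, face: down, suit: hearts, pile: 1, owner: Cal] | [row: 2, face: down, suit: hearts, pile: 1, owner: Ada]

Rule: face is down AND pile ≤ 2. This holds for each 'Accepted' example and fails for each 'Rejected' one.

Rejected, Rejected, Accepted, Accepted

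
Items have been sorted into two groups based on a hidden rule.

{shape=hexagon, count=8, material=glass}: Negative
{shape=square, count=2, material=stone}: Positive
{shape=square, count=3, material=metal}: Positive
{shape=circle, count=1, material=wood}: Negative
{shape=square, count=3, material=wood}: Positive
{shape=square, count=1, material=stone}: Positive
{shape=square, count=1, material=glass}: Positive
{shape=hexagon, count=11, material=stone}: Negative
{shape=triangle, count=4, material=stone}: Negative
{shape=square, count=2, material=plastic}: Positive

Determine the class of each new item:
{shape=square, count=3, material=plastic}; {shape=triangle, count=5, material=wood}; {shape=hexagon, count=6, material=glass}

The rule appears to be: shape is square.
{shape=square, count=3, material=plastic} → shape is square → Positive. {shape=triangle, count=5, material=wood} → shape is triangle → Negative. {shape=hexagon, count=6, material=glass} → shape is hexagon → Negative.

Positive, Negative, Negative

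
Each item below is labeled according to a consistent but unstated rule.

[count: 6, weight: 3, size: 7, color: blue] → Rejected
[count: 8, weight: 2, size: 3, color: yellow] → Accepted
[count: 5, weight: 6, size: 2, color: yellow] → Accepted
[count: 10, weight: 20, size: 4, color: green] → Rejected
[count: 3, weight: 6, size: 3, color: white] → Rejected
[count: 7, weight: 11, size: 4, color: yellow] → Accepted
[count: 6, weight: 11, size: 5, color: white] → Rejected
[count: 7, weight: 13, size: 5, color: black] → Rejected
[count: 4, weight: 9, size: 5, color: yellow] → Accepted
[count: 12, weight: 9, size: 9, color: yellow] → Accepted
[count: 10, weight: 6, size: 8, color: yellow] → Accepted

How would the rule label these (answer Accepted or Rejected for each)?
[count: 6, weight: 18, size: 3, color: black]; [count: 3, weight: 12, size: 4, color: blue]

Rejected, Rejected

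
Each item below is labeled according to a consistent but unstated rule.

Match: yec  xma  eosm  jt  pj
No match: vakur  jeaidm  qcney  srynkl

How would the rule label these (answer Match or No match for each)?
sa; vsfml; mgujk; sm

Match, No match, No match, Match

The pattern is that an item is 'Match' exactly when: length ≤ 4.
sa — length 2, hence Match.
vsfml — length 5, hence No match.
mgujk — length 5, hence No match.
sm — length 2, hence Match.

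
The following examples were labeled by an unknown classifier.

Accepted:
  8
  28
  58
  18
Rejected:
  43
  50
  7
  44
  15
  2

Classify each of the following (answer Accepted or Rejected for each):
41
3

Rejected, Rejected

All 'Accepted' examples share one property — ends in digit 8 — and every 'Rejected' example lacks it.
41: Rejected (last digit 1). 3: Rejected (last digit 3).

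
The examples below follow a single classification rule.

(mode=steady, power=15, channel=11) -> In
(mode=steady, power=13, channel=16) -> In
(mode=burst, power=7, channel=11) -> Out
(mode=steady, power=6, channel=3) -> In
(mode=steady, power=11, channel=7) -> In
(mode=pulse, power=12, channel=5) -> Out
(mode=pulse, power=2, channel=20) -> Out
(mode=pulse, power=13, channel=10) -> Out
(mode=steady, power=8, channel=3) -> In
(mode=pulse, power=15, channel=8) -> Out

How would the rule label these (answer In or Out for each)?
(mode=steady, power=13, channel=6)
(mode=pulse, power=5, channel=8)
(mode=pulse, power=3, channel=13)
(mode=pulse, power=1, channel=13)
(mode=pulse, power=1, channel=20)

Every 'In' example satisfies: mode is steady. None of the 'Out' examples do.
(mode=steady, power=13, channel=6): mode is steady — passes, so In.
(mode=pulse, power=5, channel=8): mode is pulse — does not fit, so Out.
(mode=pulse, power=3, channel=13): mode is pulse — does not fit, so Out.
(mode=pulse, power=1, channel=13): mode is pulse — does not fit, so Out.
(mode=pulse, power=1, channel=20): mode is pulse — does not fit, so Out.

In, Out, Out, Out, Out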